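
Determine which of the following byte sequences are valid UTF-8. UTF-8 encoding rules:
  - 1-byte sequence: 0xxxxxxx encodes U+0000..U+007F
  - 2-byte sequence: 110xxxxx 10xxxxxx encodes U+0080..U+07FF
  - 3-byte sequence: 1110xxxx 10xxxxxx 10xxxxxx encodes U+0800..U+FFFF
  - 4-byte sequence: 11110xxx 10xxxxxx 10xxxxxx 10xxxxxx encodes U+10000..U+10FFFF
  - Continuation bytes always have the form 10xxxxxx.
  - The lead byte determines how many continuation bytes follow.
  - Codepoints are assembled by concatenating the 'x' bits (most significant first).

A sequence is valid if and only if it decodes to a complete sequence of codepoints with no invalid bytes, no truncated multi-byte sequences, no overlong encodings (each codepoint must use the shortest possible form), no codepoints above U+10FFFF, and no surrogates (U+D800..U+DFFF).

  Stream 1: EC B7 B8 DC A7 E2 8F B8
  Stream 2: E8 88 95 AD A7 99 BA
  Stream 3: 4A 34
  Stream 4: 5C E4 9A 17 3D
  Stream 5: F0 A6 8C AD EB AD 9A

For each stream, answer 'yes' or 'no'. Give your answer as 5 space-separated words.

Answer: yes no yes no yes

Derivation:
Stream 1: decodes cleanly. VALID
Stream 2: error at byte offset 3. INVALID
Stream 3: decodes cleanly. VALID
Stream 4: error at byte offset 3. INVALID
Stream 5: decodes cleanly. VALID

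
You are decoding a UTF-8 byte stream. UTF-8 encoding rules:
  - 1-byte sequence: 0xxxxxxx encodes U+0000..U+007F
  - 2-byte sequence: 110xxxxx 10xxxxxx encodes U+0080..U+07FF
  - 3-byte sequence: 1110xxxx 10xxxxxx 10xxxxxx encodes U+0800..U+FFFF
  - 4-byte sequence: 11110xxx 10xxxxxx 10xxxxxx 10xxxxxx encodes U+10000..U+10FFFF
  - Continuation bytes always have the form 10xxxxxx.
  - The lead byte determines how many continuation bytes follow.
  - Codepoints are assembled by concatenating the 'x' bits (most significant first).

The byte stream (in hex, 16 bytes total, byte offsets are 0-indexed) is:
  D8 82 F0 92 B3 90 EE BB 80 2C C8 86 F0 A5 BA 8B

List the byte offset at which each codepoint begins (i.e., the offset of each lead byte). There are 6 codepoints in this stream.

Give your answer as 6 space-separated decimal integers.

Answer: 0 2 6 9 10 12

Derivation:
Byte[0]=D8: 2-byte lead, need 1 cont bytes. acc=0x18
Byte[1]=82: continuation. acc=(acc<<6)|0x02=0x602
Completed: cp=U+0602 (starts at byte 0)
Byte[2]=F0: 4-byte lead, need 3 cont bytes. acc=0x0
Byte[3]=92: continuation. acc=(acc<<6)|0x12=0x12
Byte[4]=B3: continuation. acc=(acc<<6)|0x33=0x4B3
Byte[5]=90: continuation. acc=(acc<<6)|0x10=0x12CD0
Completed: cp=U+12CD0 (starts at byte 2)
Byte[6]=EE: 3-byte lead, need 2 cont bytes. acc=0xE
Byte[7]=BB: continuation. acc=(acc<<6)|0x3B=0x3BB
Byte[8]=80: continuation. acc=(acc<<6)|0x00=0xEEC0
Completed: cp=U+EEC0 (starts at byte 6)
Byte[9]=2C: 1-byte ASCII. cp=U+002C
Byte[10]=C8: 2-byte lead, need 1 cont bytes. acc=0x8
Byte[11]=86: continuation. acc=(acc<<6)|0x06=0x206
Completed: cp=U+0206 (starts at byte 10)
Byte[12]=F0: 4-byte lead, need 3 cont bytes. acc=0x0
Byte[13]=A5: continuation. acc=(acc<<6)|0x25=0x25
Byte[14]=BA: continuation. acc=(acc<<6)|0x3A=0x97A
Byte[15]=8B: continuation. acc=(acc<<6)|0x0B=0x25E8B
Completed: cp=U+25E8B (starts at byte 12)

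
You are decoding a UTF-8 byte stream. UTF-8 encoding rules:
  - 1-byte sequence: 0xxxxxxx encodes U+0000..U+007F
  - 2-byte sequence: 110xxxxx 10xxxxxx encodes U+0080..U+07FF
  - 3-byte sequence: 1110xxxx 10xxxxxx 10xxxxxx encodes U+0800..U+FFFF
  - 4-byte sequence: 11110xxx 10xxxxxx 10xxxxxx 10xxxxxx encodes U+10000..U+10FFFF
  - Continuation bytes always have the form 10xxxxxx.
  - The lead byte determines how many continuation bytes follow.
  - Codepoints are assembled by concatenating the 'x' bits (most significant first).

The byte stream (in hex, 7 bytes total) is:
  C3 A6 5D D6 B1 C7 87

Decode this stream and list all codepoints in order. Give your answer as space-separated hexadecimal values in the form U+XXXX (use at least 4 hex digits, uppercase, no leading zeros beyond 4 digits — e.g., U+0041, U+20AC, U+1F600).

Answer: U+00E6 U+005D U+05B1 U+01C7

Derivation:
Byte[0]=C3: 2-byte lead, need 1 cont bytes. acc=0x3
Byte[1]=A6: continuation. acc=(acc<<6)|0x26=0xE6
Completed: cp=U+00E6 (starts at byte 0)
Byte[2]=5D: 1-byte ASCII. cp=U+005D
Byte[3]=D6: 2-byte lead, need 1 cont bytes. acc=0x16
Byte[4]=B1: continuation. acc=(acc<<6)|0x31=0x5B1
Completed: cp=U+05B1 (starts at byte 3)
Byte[5]=C7: 2-byte lead, need 1 cont bytes. acc=0x7
Byte[6]=87: continuation. acc=(acc<<6)|0x07=0x1C7
Completed: cp=U+01C7 (starts at byte 5)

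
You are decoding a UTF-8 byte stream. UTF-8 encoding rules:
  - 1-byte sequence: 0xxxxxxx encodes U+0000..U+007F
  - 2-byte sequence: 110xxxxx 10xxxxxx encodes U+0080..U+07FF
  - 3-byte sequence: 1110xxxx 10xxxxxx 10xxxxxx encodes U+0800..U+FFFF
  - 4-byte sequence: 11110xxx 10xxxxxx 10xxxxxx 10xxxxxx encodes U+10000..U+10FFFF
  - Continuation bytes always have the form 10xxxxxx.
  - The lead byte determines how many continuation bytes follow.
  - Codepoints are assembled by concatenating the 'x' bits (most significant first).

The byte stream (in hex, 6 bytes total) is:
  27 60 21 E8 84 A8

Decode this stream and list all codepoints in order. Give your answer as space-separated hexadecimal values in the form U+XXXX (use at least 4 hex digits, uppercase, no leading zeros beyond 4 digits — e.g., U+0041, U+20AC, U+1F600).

Answer: U+0027 U+0060 U+0021 U+8128

Derivation:
Byte[0]=27: 1-byte ASCII. cp=U+0027
Byte[1]=60: 1-byte ASCII. cp=U+0060
Byte[2]=21: 1-byte ASCII. cp=U+0021
Byte[3]=E8: 3-byte lead, need 2 cont bytes. acc=0x8
Byte[4]=84: continuation. acc=(acc<<6)|0x04=0x204
Byte[5]=A8: continuation. acc=(acc<<6)|0x28=0x8128
Completed: cp=U+8128 (starts at byte 3)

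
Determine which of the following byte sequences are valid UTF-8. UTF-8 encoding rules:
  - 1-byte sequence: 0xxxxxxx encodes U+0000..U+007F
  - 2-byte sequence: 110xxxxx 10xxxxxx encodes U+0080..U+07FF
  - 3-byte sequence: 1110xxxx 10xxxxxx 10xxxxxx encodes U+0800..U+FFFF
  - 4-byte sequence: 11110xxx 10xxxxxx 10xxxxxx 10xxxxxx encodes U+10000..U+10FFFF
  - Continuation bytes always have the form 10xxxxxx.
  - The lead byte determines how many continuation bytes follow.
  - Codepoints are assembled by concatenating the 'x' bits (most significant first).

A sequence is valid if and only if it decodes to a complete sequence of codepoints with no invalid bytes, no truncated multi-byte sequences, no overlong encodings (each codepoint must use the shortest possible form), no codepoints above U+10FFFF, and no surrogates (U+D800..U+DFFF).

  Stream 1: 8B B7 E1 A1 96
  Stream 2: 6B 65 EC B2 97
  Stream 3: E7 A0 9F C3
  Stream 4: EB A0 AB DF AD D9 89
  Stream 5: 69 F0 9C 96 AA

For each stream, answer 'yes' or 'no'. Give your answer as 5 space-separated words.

Answer: no yes no yes yes

Derivation:
Stream 1: error at byte offset 0. INVALID
Stream 2: decodes cleanly. VALID
Stream 3: error at byte offset 4. INVALID
Stream 4: decodes cleanly. VALID
Stream 5: decodes cleanly. VALID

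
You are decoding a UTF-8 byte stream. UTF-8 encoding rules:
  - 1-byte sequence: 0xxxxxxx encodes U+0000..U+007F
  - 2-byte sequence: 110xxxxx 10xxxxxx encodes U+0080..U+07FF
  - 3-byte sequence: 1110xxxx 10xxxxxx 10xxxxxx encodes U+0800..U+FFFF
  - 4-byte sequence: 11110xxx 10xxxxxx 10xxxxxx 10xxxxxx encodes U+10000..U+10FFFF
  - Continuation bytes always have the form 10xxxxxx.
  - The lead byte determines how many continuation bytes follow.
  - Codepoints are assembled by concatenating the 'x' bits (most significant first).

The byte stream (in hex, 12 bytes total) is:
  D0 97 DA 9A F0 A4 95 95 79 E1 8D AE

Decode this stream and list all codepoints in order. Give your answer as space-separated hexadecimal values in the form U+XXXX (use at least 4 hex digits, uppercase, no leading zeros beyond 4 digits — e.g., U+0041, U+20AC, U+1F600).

Answer: U+0417 U+069A U+24555 U+0079 U+136E

Derivation:
Byte[0]=D0: 2-byte lead, need 1 cont bytes. acc=0x10
Byte[1]=97: continuation. acc=(acc<<6)|0x17=0x417
Completed: cp=U+0417 (starts at byte 0)
Byte[2]=DA: 2-byte lead, need 1 cont bytes. acc=0x1A
Byte[3]=9A: continuation. acc=(acc<<6)|0x1A=0x69A
Completed: cp=U+069A (starts at byte 2)
Byte[4]=F0: 4-byte lead, need 3 cont bytes. acc=0x0
Byte[5]=A4: continuation. acc=(acc<<6)|0x24=0x24
Byte[6]=95: continuation. acc=(acc<<6)|0x15=0x915
Byte[7]=95: continuation. acc=(acc<<6)|0x15=0x24555
Completed: cp=U+24555 (starts at byte 4)
Byte[8]=79: 1-byte ASCII. cp=U+0079
Byte[9]=E1: 3-byte lead, need 2 cont bytes. acc=0x1
Byte[10]=8D: continuation. acc=(acc<<6)|0x0D=0x4D
Byte[11]=AE: continuation. acc=(acc<<6)|0x2E=0x136E
Completed: cp=U+136E (starts at byte 9)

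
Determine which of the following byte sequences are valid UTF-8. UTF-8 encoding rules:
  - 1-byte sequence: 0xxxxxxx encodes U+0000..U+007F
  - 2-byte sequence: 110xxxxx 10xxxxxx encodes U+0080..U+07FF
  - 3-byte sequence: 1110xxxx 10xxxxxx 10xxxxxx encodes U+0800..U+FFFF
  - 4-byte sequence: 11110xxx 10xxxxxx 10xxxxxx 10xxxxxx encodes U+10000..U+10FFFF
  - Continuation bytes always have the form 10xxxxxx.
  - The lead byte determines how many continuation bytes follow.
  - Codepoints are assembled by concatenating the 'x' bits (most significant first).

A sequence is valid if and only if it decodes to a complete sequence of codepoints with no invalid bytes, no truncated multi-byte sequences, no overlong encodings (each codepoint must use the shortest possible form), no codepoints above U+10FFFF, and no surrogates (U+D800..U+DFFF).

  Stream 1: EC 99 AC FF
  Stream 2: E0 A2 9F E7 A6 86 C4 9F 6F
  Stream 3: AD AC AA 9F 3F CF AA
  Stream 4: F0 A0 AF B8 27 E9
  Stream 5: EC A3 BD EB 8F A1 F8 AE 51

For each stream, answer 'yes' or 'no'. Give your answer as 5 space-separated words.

Answer: no yes no no no

Derivation:
Stream 1: error at byte offset 3. INVALID
Stream 2: decodes cleanly. VALID
Stream 3: error at byte offset 0. INVALID
Stream 4: error at byte offset 6. INVALID
Stream 5: error at byte offset 6. INVALID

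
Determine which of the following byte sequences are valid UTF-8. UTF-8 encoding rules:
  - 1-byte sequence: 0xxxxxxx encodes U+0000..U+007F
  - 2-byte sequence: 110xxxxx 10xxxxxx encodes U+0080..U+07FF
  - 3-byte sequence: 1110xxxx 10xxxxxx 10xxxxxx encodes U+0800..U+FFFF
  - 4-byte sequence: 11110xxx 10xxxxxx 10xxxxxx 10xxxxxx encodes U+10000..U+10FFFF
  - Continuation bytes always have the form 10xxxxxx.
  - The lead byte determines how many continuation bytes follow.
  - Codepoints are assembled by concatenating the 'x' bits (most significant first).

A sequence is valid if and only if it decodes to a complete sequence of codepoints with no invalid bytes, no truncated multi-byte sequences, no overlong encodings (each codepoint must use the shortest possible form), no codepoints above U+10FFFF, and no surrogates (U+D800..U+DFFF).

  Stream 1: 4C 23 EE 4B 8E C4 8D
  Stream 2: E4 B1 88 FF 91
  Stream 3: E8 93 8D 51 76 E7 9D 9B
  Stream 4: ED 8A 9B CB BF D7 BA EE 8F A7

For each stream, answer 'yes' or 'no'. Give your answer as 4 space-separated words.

Stream 1: error at byte offset 3. INVALID
Stream 2: error at byte offset 3. INVALID
Stream 3: decodes cleanly. VALID
Stream 4: decodes cleanly. VALID

Answer: no no yes yes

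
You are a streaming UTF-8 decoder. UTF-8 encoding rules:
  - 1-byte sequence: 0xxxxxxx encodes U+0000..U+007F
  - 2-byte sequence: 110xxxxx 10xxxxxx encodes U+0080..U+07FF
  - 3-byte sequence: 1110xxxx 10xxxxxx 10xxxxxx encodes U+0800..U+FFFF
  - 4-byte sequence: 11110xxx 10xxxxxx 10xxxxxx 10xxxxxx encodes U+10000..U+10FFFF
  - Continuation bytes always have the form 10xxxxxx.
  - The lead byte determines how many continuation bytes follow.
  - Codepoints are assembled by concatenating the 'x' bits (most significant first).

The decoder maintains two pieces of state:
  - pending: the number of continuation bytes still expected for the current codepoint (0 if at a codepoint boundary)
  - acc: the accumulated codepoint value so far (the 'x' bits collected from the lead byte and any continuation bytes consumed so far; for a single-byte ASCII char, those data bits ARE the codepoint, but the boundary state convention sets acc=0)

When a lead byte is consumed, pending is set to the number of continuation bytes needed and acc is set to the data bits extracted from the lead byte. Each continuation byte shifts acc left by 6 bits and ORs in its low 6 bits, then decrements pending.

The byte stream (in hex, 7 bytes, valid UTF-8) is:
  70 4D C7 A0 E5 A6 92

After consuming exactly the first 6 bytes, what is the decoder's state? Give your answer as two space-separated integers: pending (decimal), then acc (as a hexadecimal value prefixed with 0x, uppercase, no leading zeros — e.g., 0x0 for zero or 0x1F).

Byte[0]=70: 1-byte. pending=0, acc=0x0
Byte[1]=4D: 1-byte. pending=0, acc=0x0
Byte[2]=C7: 2-byte lead. pending=1, acc=0x7
Byte[3]=A0: continuation. acc=(acc<<6)|0x20=0x1E0, pending=0
Byte[4]=E5: 3-byte lead. pending=2, acc=0x5
Byte[5]=A6: continuation. acc=(acc<<6)|0x26=0x166, pending=1

Answer: 1 0x166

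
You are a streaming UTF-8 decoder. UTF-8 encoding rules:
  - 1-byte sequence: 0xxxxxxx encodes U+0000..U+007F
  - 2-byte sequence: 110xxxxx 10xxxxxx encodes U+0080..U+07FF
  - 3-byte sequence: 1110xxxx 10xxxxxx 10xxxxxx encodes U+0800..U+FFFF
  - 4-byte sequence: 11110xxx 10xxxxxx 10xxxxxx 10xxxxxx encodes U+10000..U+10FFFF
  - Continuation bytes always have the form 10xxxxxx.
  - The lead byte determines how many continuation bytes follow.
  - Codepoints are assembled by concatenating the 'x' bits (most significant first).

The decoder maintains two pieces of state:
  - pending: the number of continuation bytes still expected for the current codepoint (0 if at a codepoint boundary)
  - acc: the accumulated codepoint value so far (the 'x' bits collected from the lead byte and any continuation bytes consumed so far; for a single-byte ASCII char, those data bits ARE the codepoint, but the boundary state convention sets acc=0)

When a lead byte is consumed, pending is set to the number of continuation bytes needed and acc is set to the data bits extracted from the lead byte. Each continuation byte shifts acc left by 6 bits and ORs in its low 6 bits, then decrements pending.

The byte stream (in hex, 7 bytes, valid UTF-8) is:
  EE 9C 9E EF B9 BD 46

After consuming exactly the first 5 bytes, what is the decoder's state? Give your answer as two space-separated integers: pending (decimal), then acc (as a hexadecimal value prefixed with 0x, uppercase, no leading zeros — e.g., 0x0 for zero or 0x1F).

Byte[0]=EE: 3-byte lead. pending=2, acc=0xE
Byte[1]=9C: continuation. acc=(acc<<6)|0x1C=0x39C, pending=1
Byte[2]=9E: continuation. acc=(acc<<6)|0x1E=0xE71E, pending=0
Byte[3]=EF: 3-byte lead. pending=2, acc=0xF
Byte[4]=B9: continuation. acc=(acc<<6)|0x39=0x3F9, pending=1

Answer: 1 0x3F9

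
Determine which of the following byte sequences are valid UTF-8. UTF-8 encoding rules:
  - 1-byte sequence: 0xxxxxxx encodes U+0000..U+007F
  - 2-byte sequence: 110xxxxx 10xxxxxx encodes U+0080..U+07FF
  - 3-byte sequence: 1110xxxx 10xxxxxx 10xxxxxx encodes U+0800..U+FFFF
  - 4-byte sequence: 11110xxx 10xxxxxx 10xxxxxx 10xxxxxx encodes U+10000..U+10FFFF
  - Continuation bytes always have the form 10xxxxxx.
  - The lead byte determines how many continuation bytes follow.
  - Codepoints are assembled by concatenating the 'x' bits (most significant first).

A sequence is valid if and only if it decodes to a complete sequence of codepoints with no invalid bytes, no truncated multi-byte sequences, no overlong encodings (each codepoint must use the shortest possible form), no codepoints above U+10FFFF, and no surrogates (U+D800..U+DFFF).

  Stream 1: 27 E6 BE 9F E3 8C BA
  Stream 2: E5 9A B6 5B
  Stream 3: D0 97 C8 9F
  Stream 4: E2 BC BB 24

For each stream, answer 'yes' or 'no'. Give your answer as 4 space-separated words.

Answer: yes yes yes yes

Derivation:
Stream 1: decodes cleanly. VALID
Stream 2: decodes cleanly. VALID
Stream 3: decodes cleanly. VALID
Stream 4: decodes cleanly. VALID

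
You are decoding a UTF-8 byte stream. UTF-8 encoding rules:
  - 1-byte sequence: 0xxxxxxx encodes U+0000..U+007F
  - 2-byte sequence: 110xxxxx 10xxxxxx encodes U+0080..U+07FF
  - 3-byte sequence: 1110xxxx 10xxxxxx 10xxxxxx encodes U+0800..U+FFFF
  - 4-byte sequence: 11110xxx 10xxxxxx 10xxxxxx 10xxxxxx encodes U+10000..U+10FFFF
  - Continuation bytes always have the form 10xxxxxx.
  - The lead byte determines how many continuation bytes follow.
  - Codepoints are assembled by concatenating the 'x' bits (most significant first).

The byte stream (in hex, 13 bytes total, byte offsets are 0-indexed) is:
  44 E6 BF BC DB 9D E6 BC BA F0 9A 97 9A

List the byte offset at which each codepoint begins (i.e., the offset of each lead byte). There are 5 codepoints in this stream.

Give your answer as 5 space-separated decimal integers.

Answer: 0 1 4 6 9

Derivation:
Byte[0]=44: 1-byte ASCII. cp=U+0044
Byte[1]=E6: 3-byte lead, need 2 cont bytes. acc=0x6
Byte[2]=BF: continuation. acc=(acc<<6)|0x3F=0x1BF
Byte[3]=BC: continuation. acc=(acc<<6)|0x3C=0x6FFC
Completed: cp=U+6FFC (starts at byte 1)
Byte[4]=DB: 2-byte lead, need 1 cont bytes. acc=0x1B
Byte[5]=9D: continuation. acc=(acc<<6)|0x1D=0x6DD
Completed: cp=U+06DD (starts at byte 4)
Byte[6]=E6: 3-byte lead, need 2 cont bytes. acc=0x6
Byte[7]=BC: continuation. acc=(acc<<6)|0x3C=0x1BC
Byte[8]=BA: continuation. acc=(acc<<6)|0x3A=0x6F3A
Completed: cp=U+6F3A (starts at byte 6)
Byte[9]=F0: 4-byte lead, need 3 cont bytes. acc=0x0
Byte[10]=9A: continuation. acc=(acc<<6)|0x1A=0x1A
Byte[11]=97: continuation. acc=(acc<<6)|0x17=0x697
Byte[12]=9A: continuation. acc=(acc<<6)|0x1A=0x1A5DA
Completed: cp=U+1A5DA (starts at byte 9)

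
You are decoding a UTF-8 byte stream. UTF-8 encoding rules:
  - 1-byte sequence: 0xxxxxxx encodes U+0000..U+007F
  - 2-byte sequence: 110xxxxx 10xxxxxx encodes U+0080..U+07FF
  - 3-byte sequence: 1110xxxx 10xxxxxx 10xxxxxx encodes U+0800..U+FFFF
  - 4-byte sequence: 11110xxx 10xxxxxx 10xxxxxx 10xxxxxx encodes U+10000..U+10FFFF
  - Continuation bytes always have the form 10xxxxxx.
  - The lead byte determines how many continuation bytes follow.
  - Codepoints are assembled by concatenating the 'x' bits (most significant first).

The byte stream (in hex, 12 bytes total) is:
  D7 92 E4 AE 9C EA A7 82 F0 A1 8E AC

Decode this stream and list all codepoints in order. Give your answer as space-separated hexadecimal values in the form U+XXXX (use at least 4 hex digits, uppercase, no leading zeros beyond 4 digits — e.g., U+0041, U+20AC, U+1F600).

Answer: U+05D2 U+4B9C U+A9C2 U+213AC

Derivation:
Byte[0]=D7: 2-byte lead, need 1 cont bytes. acc=0x17
Byte[1]=92: continuation. acc=(acc<<6)|0x12=0x5D2
Completed: cp=U+05D2 (starts at byte 0)
Byte[2]=E4: 3-byte lead, need 2 cont bytes. acc=0x4
Byte[3]=AE: continuation. acc=(acc<<6)|0x2E=0x12E
Byte[4]=9C: continuation. acc=(acc<<6)|0x1C=0x4B9C
Completed: cp=U+4B9C (starts at byte 2)
Byte[5]=EA: 3-byte lead, need 2 cont bytes. acc=0xA
Byte[6]=A7: continuation. acc=(acc<<6)|0x27=0x2A7
Byte[7]=82: continuation. acc=(acc<<6)|0x02=0xA9C2
Completed: cp=U+A9C2 (starts at byte 5)
Byte[8]=F0: 4-byte lead, need 3 cont bytes. acc=0x0
Byte[9]=A1: continuation. acc=(acc<<6)|0x21=0x21
Byte[10]=8E: continuation. acc=(acc<<6)|0x0E=0x84E
Byte[11]=AC: continuation. acc=(acc<<6)|0x2C=0x213AC
Completed: cp=U+213AC (starts at byte 8)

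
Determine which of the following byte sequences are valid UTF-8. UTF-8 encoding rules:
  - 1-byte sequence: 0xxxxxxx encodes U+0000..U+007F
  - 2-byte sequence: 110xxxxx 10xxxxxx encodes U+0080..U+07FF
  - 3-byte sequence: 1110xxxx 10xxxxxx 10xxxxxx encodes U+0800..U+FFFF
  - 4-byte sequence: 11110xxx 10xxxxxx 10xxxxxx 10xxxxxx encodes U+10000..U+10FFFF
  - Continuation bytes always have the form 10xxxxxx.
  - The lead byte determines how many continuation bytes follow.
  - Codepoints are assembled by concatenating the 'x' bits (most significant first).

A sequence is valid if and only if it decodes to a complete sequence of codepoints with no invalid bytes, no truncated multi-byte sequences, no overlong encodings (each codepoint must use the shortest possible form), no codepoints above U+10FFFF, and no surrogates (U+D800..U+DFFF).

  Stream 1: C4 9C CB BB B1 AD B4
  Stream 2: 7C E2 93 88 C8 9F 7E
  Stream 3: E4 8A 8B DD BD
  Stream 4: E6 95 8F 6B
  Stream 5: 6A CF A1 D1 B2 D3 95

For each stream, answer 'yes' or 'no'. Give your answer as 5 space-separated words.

Answer: no yes yes yes yes

Derivation:
Stream 1: error at byte offset 4. INVALID
Stream 2: decodes cleanly. VALID
Stream 3: decodes cleanly. VALID
Stream 4: decodes cleanly. VALID
Stream 5: decodes cleanly. VALID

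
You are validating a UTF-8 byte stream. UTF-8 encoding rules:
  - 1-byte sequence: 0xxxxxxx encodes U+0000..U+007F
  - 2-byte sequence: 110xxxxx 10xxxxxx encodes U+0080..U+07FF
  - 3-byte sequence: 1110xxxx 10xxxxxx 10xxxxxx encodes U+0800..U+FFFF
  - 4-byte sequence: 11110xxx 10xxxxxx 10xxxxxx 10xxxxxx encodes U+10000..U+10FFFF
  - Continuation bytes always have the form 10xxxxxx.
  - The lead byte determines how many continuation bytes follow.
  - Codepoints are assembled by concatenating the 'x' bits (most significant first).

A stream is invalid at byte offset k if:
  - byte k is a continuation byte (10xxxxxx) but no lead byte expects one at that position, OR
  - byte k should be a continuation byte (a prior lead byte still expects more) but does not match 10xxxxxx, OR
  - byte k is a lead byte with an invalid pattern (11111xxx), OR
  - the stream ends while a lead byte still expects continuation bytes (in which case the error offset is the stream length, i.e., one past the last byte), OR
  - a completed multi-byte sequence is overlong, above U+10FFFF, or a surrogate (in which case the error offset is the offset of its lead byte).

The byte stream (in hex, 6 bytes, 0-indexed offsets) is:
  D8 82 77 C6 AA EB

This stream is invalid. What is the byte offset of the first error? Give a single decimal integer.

Answer: 6

Derivation:
Byte[0]=D8: 2-byte lead, need 1 cont bytes. acc=0x18
Byte[1]=82: continuation. acc=(acc<<6)|0x02=0x602
Completed: cp=U+0602 (starts at byte 0)
Byte[2]=77: 1-byte ASCII. cp=U+0077
Byte[3]=C6: 2-byte lead, need 1 cont bytes. acc=0x6
Byte[4]=AA: continuation. acc=(acc<<6)|0x2A=0x1AA
Completed: cp=U+01AA (starts at byte 3)
Byte[5]=EB: 3-byte lead, need 2 cont bytes. acc=0xB
Byte[6]: stream ended, expected continuation. INVALID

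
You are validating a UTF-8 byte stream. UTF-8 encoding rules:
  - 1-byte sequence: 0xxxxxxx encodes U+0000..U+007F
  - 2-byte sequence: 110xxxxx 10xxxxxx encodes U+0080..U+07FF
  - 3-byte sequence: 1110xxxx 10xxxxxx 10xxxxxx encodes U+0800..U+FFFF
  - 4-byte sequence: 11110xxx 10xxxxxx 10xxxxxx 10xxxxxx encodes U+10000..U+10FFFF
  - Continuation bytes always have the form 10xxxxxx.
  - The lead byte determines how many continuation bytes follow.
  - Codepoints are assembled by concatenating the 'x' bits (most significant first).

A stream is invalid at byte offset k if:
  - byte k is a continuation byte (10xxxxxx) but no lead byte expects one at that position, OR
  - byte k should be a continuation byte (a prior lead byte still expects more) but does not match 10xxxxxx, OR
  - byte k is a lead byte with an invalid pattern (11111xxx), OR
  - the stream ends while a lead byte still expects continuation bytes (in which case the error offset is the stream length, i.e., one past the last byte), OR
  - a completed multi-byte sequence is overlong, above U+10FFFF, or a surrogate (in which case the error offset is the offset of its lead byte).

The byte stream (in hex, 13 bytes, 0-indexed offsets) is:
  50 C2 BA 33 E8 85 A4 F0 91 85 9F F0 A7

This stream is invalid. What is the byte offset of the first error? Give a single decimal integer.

Byte[0]=50: 1-byte ASCII. cp=U+0050
Byte[1]=C2: 2-byte lead, need 1 cont bytes. acc=0x2
Byte[2]=BA: continuation. acc=(acc<<6)|0x3A=0xBA
Completed: cp=U+00BA (starts at byte 1)
Byte[3]=33: 1-byte ASCII. cp=U+0033
Byte[4]=E8: 3-byte lead, need 2 cont bytes. acc=0x8
Byte[5]=85: continuation. acc=(acc<<6)|0x05=0x205
Byte[6]=A4: continuation. acc=(acc<<6)|0x24=0x8164
Completed: cp=U+8164 (starts at byte 4)
Byte[7]=F0: 4-byte lead, need 3 cont bytes. acc=0x0
Byte[8]=91: continuation. acc=(acc<<6)|0x11=0x11
Byte[9]=85: continuation. acc=(acc<<6)|0x05=0x445
Byte[10]=9F: continuation. acc=(acc<<6)|0x1F=0x1115F
Completed: cp=U+1115F (starts at byte 7)
Byte[11]=F0: 4-byte lead, need 3 cont bytes. acc=0x0
Byte[12]=A7: continuation. acc=(acc<<6)|0x27=0x27
Byte[13]: stream ended, expected continuation. INVALID

Answer: 13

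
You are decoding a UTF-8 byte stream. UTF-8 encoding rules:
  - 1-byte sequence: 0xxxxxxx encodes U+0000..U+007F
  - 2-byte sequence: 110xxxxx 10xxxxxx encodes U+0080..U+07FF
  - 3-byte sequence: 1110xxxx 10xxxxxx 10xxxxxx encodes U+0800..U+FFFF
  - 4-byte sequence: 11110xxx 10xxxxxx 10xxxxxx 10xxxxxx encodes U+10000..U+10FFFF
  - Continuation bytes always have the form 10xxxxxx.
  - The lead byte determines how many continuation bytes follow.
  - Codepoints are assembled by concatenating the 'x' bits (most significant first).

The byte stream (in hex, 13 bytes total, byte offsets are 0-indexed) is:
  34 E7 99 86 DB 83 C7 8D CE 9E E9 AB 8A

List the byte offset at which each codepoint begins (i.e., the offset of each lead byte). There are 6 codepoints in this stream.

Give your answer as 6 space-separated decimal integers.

Answer: 0 1 4 6 8 10

Derivation:
Byte[0]=34: 1-byte ASCII. cp=U+0034
Byte[1]=E7: 3-byte lead, need 2 cont bytes. acc=0x7
Byte[2]=99: continuation. acc=(acc<<6)|0x19=0x1D9
Byte[3]=86: continuation. acc=(acc<<6)|0x06=0x7646
Completed: cp=U+7646 (starts at byte 1)
Byte[4]=DB: 2-byte lead, need 1 cont bytes. acc=0x1B
Byte[5]=83: continuation. acc=(acc<<6)|0x03=0x6C3
Completed: cp=U+06C3 (starts at byte 4)
Byte[6]=C7: 2-byte lead, need 1 cont bytes. acc=0x7
Byte[7]=8D: continuation. acc=(acc<<6)|0x0D=0x1CD
Completed: cp=U+01CD (starts at byte 6)
Byte[8]=CE: 2-byte lead, need 1 cont bytes. acc=0xE
Byte[9]=9E: continuation. acc=(acc<<6)|0x1E=0x39E
Completed: cp=U+039E (starts at byte 8)
Byte[10]=E9: 3-byte lead, need 2 cont bytes. acc=0x9
Byte[11]=AB: continuation. acc=(acc<<6)|0x2B=0x26B
Byte[12]=8A: continuation. acc=(acc<<6)|0x0A=0x9ACA
Completed: cp=U+9ACA (starts at byte 10)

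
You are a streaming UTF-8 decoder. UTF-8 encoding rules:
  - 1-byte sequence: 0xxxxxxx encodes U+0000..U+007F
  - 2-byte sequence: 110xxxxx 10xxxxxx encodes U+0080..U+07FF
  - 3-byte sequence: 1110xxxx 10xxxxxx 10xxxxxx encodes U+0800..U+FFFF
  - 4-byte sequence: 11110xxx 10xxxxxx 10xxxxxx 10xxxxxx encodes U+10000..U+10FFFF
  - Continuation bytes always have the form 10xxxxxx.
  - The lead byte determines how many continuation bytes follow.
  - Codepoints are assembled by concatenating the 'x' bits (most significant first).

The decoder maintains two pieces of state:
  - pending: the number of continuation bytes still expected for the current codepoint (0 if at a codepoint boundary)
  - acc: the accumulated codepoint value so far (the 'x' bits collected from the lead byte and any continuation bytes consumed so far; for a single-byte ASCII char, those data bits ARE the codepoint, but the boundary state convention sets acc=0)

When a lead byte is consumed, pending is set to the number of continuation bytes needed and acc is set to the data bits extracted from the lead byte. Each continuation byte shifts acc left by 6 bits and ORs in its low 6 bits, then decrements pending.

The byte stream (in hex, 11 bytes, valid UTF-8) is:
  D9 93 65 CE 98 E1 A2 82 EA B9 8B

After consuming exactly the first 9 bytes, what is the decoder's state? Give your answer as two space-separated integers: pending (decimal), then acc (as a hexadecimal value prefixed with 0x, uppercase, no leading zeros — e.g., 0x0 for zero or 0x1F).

Answer: 2 0xA

Derivation:
Byte[0]=D9: 2-byte lead. pending=1, acc=0x19
Byte[1]=93: continuation. acc=(acc<<6)|0x13=0x653, pending=0
Byte[2]=65: 1-byte. pending=0, acc=0x0
Byte[3]=CE: 2-byte lead. pending=1, acc=0xE
Byte[4]=98: continuation. acc=(acc<<6)|0x18=0x398, pending=0
Byte[5]=E1: 3-byte lead. pending=2, acc=0x1
Byte[6]=A2: continuation. acc=(acc<<6)|0x22=0x62, pending=1
Byte[7]=82: continuation. acc=(acc<<6)|0x02=0x1882, pending=0
Byte[8]=EA: 3-byte lead. pending=2, acc=0xA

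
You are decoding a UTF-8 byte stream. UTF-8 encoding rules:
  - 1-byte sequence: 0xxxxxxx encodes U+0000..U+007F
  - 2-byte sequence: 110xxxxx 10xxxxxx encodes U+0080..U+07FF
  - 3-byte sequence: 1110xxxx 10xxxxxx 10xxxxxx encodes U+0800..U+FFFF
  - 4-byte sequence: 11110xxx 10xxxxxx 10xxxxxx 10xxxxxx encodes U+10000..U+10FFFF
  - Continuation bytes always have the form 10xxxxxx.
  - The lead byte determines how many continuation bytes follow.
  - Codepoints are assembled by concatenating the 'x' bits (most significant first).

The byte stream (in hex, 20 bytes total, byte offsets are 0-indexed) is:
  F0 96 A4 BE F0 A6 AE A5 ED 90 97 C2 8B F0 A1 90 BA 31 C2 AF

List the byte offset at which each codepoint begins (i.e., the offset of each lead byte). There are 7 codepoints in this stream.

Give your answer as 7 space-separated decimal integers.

Byte[0]=F0: 4-byte lead, need 3 cont bytes. acc=0x0
Byte[1]=96: continuation. acc=(acc<<6)|0x16=0x16
Byte[2]=A4: continuation. acc=(acc<<6)|0x24=0x5A4
Byte[3]=BE: continuation. acc=(acc<<6)|0x3E=0x1693E
Completed: cp=U+1693E (starts at byte 0)
Byte[4]=F0: 4-byte lead, need 3 cont bytes. acc=0x0
Byte[5]=A6: continuation. acc=(acc<<6)|0x26=0x26
Byte[6]=AE: continuation. acc=(acc<<6)|0x2E=0x9AE
Byte[7]=A5: continuation. acc=(acc<<6)|0x25=0x26BA5
Completed: cp=U+26BA5 (starts at byte 4)
Byte[8]=ED: 3-byte lead, need 2 cont bytes. acc=0xD
Byte[9]=90: continuation. acc=(acc<<6)|0x10=0x350
Byte[10]=97: continuation. acc=(acc<<6)|0x17=0xD417
Completed: cp=U+D417 (starts at byte 8)
Byte[11]=C2: 2-byte lead, need 1 cont bytes. acc=0x2
Byte[12]=8B: continuation. acc=(acc<<6)|0x0B=0x8B
Completed: cp=U+008B (starts at byte 11)
Byte[13]=F0: 4-byte lead, need 3 cont bytes. acc=0x0
Byte[14]=A1: continuation. acc=(acc<<6)|0x21=0x21
Byte[15]=90: continuation. acc=(acc<<6)|0x10=0x850
Byte[16]=BA: continuation. acc=(acc<<6)|0x3A=0x2143A
Completed: cp=U+2143A (starts at byte 13)
Byte[17]=31: 1-byte ASCII. cp=U+0031
Byte[18]=C2: 2-byte lead, need 1 cont bytes. acc=0x2
Byte[19]=AF: continuation. acc=(acc<<6)|0x2F=0xAF
Completed: cp=U+00AF (starts at byte 18)

Answer: 0 4 8 11 13 17 18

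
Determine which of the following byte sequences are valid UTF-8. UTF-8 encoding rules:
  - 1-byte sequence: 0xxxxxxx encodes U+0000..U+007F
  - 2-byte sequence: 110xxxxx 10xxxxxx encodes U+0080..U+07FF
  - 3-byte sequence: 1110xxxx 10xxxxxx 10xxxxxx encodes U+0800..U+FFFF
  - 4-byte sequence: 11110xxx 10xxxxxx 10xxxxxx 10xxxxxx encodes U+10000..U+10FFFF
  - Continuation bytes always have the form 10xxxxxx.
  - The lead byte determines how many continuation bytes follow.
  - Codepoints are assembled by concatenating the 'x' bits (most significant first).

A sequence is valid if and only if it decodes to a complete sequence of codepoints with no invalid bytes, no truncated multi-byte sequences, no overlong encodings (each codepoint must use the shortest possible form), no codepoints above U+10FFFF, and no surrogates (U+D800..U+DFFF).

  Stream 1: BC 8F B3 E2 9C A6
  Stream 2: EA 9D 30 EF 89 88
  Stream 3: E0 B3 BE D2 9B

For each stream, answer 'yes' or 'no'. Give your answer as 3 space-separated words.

Stream 1: error at byte offset 0. INVALID
Stream 2: error at byte offset 2. INVALID
Stream 3: decodes cleanly. VALID

Answer: no no yes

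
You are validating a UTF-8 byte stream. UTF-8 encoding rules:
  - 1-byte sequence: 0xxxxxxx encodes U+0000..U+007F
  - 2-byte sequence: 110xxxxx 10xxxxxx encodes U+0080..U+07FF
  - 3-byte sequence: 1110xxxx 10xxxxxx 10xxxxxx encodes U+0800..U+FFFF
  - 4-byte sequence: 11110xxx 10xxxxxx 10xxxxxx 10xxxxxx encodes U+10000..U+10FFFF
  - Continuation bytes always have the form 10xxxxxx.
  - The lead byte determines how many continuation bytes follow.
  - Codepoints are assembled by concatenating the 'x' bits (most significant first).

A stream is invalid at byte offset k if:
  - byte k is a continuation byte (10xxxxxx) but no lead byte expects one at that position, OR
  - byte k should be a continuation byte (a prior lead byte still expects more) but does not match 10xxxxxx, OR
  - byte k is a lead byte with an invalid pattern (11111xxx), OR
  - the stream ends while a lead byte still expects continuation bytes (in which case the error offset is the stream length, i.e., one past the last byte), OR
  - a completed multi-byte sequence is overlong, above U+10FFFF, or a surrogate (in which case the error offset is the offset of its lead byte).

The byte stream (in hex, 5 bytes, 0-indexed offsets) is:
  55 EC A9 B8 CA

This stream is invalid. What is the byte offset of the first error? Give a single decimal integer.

Answer: 5

Derivation:
Byte[0]=55: 1-byte ASCII. cp=U+0055
Byte[1]=EC: 3-byte lead, need 2 cont bytes. acc=0xC
Byte[2]=A9: continuation. acc=(acc<<6)|0x29=0x329
Byte[3]=B8: continuation. acc=(acc<<6)|0x38=0xCA78
Completed: cp=U+CA78 (starts at byte 1)
Byte[4]=CA: 2-byte lead, need 1 cont bytes. acc=0xA
Byte[5]: stream ended, expected continuation. INVALID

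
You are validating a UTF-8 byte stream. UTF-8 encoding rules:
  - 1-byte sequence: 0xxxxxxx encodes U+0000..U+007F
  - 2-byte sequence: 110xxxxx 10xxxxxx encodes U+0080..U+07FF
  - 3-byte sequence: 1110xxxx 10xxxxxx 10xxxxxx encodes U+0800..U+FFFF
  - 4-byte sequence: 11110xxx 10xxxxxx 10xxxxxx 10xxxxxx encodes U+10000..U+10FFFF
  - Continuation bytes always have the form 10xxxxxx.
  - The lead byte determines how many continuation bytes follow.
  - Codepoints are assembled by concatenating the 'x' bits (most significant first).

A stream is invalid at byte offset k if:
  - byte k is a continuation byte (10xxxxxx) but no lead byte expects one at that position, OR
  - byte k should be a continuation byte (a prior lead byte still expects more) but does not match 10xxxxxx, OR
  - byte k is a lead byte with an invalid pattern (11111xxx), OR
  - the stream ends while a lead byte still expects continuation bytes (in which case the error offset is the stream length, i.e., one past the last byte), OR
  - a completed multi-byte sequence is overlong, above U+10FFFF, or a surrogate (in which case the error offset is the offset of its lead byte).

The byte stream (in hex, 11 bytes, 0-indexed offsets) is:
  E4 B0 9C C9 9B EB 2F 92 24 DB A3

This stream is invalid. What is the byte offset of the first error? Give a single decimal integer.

Byte[0]=E4: 3-byte lead, need 2 cont bytes. acc=0x4
Byte[1]=B0: continuation. acc=(acc<<6)|0x30=0x130
Byte[2]=9C: continuation. acc=(acc<<6)|0x1C=0x4C1C
Completed: cp=U+4C1C (starts at byte 0)
Byte[3]=C9: 2-byte lead, need 1 cont bytes. acc=0x9
Byte[4]=9B: continuation. acc=(acc<<6)|0x1B=0x25B
Completed: cp=U+025B (starts at byte 3)
Byte[5]=EB: 3-byte lead, need 2 cont bytes. acc=0xB
Byte[6]=2F: expected 10xxxxxx continuation. INVALID

Answer: 6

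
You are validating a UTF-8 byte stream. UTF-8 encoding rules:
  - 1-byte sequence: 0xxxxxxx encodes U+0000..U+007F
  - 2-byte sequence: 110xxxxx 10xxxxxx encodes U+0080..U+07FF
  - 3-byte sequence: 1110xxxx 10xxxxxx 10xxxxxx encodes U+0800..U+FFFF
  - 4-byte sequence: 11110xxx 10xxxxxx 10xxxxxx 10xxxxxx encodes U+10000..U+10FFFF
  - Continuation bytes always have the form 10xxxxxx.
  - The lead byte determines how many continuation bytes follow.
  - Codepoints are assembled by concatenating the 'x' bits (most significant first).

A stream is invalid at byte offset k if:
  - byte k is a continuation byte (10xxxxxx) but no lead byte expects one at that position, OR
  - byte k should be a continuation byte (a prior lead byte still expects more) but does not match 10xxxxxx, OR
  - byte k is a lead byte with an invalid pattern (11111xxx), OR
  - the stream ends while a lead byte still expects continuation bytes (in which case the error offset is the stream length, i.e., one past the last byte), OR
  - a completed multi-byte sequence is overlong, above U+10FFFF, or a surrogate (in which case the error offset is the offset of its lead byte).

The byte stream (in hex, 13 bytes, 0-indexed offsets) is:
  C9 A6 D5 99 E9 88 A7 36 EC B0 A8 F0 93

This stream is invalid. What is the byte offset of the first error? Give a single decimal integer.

Byte[0]=C9: 2-byte lead, need 1 cont bytes. acc=0x9
Byte[1]=A6: continuation. acc=(acc<<6)|0x26=0x266
Completed: cp=U+0266 (starts at byte 0)
Byte[2]=D5: 2-byte lead, need 1 cont bytes. acc=0x15
Byte[3]=99: continuation. acc=(acc<<6)|0x19=0x559
Completed: cp=U+0559 (starts at byte 2)
Byte[4]=E9: 3-byte lead, need 2 cont bytes. acc=0x9
Byte[5]=88: continuation. acc=(acc<<6)|0x08=0x248
Byte[6]=A7: continuation. acc=(acc<<6)|0x27=0x9227
Completed: cp=U+9227 (starts at byte 4)
Byte[7]=36: 1-byte ASCII. cp=U+0036
Byte[8]=EC: 3-byte lead, need 2 cont bytes. acc=0xC
Byte[9]=B0: continuation. acc=(acc<<6)|0x30=0x330
Byte[10]=A8: continuation. acc=(acc<<6)|0x28=0xCC28
Completed: cp=U+CC28 (starts at byte 8)
Byte[11]=F0: 4-byte lead, need 3 cont bytes. acc=0x0
Byte[12]=93: continuation. acc=(acc<<6)|0x13=0x13
Byte[13]: stream ended, expected continuation. INVALID

Answer: 13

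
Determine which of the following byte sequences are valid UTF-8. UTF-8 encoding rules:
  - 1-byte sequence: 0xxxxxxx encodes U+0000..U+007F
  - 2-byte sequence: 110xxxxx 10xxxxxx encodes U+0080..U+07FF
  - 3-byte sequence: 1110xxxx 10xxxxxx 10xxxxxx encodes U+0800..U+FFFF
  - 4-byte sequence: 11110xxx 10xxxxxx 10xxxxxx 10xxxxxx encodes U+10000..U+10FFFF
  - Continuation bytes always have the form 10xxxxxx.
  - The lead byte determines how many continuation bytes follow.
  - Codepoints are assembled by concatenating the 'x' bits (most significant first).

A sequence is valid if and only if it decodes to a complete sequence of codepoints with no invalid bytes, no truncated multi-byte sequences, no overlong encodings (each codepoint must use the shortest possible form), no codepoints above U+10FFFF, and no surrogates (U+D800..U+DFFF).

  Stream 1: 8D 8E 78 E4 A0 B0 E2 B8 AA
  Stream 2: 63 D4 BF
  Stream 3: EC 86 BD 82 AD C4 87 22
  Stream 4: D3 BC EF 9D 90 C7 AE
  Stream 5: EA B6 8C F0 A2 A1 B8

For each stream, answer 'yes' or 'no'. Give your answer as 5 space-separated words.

Stream 1: error at byte offset 0. INVALID
Stream 2: decodes cleanly. VALID
Stream 3: error at byte offset 3. INVALID
Stream 4: decodes cleanly. VALID
Stream 5: decodes cleanly. VALID

Answer: no yes no yes yes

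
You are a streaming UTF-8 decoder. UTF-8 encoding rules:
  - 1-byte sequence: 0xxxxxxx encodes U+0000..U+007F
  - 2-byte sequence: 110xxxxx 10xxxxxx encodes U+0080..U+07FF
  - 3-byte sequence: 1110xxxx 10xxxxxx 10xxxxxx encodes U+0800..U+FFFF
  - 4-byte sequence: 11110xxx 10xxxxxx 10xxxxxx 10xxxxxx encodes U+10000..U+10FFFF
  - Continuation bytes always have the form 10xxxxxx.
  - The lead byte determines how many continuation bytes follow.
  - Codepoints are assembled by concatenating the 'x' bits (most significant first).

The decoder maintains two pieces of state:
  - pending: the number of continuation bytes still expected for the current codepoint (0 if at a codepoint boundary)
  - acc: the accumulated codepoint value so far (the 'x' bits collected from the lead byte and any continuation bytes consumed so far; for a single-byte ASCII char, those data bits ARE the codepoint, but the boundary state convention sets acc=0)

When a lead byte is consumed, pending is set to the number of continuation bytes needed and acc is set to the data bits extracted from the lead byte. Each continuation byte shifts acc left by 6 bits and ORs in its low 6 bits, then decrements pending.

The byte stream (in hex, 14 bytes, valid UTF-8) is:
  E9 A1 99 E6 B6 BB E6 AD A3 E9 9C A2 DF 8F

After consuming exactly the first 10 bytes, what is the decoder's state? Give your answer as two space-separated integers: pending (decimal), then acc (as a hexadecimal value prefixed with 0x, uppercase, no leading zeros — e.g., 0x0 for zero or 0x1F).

Answer: 2 0x9

Derivation:
Byte[0]=E9: 3-byte lead. pending=2, acc=0x9
Byte[1]=A1: continuation. acc=(acc<<6)|0x21=0x261, pending=1
Byte[2]=99: continuation. acc=(acc<<6)|0x19=0x9859, pending=0
Byte[3]=E6: 3-byte lead. pending=2, acc=0x6
Byte[4]=B6: continuation. acc=(acc<<6)|0x36=0x1B6, pending=1
Byte[5]=BB: continuation. acc=(acc<<6)|0x3B=0x6DBB, pending=0
Byte[6]=E6: 3-byte lead. pending=2, acc=0x6
Byte[7]=AD: continuation. acc=(acc<<6)|0x2D=0x1AD, pending=1
Byte[8]=A3: continuation. acc=(acc<<6)|0x23=0x6B63, pending=0
Byte[9]=E9: 3-byte lead. pending=2, acc=0x9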